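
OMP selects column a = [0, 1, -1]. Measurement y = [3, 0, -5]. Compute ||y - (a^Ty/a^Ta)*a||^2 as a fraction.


a^T a = 2.
a^T y = 5.
coeff = 5/2 = 5/2.
||r||^2 = 43/2.

43/2


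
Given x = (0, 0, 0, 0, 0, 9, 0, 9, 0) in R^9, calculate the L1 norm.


Non-zero entries: [(5, 9), (7, 9)]
Absolute values: [9, 9]
||x||_1 = sum = 18.

18


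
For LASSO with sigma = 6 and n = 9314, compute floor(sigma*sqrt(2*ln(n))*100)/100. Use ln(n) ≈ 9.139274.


ln(9314) ≈ 9.139274.
2*ln(n) ≈ 18.278548.
sqrt(2*ln(n)) ≈ sqrt(18.278548) ≈ 4.275342.
lambda ≈ 6*4.275342 = 25.652052.
floor(lambda*100)/100 = 25.65.

25.65


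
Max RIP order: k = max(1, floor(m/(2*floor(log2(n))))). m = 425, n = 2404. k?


floor(log2(2404)) = 11.
2*11 = 22.
m/(2*floor(log2(n))) = 425/22 ≈ 19.3182.
floor = 19.
k = max(1, 19) = 19.

19


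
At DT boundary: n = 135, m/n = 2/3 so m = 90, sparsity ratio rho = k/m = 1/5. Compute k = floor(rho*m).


m = 2/3*135 = 90.
rho = 1/5.
rho*m = 1/5*90 = 18.
k = floor(18) = 18.

18


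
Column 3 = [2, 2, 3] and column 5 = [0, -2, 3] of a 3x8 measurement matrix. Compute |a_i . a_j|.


Inner product: 2*0 + 2*-2 + 3*3
Products: [0, -4, 9]
Sum = 5.
|dot| = 5.

5


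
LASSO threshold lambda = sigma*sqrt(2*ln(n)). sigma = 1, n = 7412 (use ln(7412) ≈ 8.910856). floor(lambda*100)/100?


ln(7412) ≈ 8.910856.
2*ln(n) ≈ 17.821712.
sqrt(2*ln(n)) ≈ sqrt(17.821712) ≈ 4.221577.
lambda ≈ 1*4.221577 = 4.221577.
floor(lambda*100)/100 = 4.22.

4.22


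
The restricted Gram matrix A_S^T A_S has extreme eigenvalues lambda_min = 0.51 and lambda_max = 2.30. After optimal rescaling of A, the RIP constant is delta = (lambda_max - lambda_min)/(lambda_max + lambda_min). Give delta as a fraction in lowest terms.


lambda_max - lambda_min = 2.30 - 0.51 = 1.79.
lambda_max + lambda_min = 2.30 + 0.51 = 2.81.
delta = 1.79/2.81 = 179/281.

179/281


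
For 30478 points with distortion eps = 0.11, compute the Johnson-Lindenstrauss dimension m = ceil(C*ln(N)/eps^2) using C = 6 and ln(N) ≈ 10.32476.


ln(30478) ≈ 10.32476.
eps^2 = 0.11^2 = 0.0121.
C*ln(N)/eps^2 ≈ 6*10.32476/0.0121 ≈ 5119.7157.
m = ceil(5119.7157) = 5120.

5120


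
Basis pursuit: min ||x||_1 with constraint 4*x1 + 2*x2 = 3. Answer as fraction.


Axis intercepts:
  x1 = 3/4, x2 = 0: L1 = 3/4
  x1 = 0, x2 = 3/2: L1 = 3/2
x* = (3/4, 0)
||x*||_1 = 3/4.

3/4


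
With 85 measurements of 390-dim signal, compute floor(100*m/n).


100*m/n = 100*85/390 ≈ 21.7949.
floor = 21.

21


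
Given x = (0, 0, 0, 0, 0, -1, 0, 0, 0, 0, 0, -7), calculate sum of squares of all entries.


Non-zero entries: [(5, -1), (11, -7)]
Squares: [1, 49]
||x||_2^2 = sum = 50.

50


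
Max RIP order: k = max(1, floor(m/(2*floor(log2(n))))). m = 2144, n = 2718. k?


floor(log2(2718)) = 11.
2*11 = 22.
m/(2*floor(log2(n))) = 2144/22 ≈ 97.4545.
floor = 97.
k = max(1, 97) = 97.

97


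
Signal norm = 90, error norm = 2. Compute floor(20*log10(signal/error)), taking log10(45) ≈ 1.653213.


||x||/||e|| = 90/2 = 45.
log10(45) ≈ 1.653213.
20*log10(||x||/||e||) ≈ 20*1.653213 = 33.06426.
floor(33.06426) = 33.

33


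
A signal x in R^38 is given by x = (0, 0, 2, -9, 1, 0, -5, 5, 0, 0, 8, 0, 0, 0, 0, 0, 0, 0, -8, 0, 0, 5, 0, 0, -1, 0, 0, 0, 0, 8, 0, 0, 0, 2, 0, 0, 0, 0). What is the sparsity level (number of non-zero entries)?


Non-zero positions: [2, 3, 4, 6, 7, 10, 18, 21, 24, 29, 33].
Sparsity = 11.

11


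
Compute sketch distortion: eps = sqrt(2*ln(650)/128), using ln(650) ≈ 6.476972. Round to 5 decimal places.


ln(650) ≈ 6.476972.
2*ln(N)/m ≈ 2*6.476972/128 ≈ 0.10120269.
eps = sqrt(0.10120269) ≈ 0.3181237 ≈ 0.31812.

0.31812


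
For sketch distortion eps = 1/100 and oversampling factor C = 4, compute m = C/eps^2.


1/eps = 100.
(1/eps)^2 = 10000.
m = 4*10000 = 40000.

40000


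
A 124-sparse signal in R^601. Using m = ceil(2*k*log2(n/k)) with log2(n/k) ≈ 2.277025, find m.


log2(n/k) = log2(601/124) ≈ 2.277025.
2*k*log2(n/k) ≈ 2*124*2.277025 = 564.7022.
m = ceil(564.7022) = 565.

565


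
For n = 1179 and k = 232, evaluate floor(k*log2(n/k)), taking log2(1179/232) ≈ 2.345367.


log2(n/k) = log2(1179/232) ≈ 2.345367.
k*log2(n/k) ≈ 232*2.345367 = 544.125144.
floor(544.125144) = 544.

544


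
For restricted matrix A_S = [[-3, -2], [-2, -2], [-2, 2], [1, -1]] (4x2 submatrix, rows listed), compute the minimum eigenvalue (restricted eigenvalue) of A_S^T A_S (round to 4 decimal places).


A_S^T A_S = [[18, 5], [5, 13]].
trace = 31.
det = 209.
disc = trace^2 - 4*det = 961 - 4*209 = 125.
sqrt(125) ≈ 11.180340.
lam_min = (31 - sqrt(125))/2 ≈ (31 - 11.180340)/2 = 9.90983 ≈ 9.9098.

9.9098


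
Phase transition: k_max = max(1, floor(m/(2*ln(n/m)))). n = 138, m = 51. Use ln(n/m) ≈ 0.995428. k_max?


n/m = 138/51 = 46/17.
ln(n/m) ≈ 0.995428.
2*ln(n/m) ≈ 1.990856.
m/(2*ln(n/m)) ≈ 51/1.990856 ≈ 25.6171.
floor = 25.
k_max = max(1, 25) = 25.

25


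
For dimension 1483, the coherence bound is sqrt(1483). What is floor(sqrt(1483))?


38^2 = 1444 <= 1483 < 1521 = 39^2, so 38 <= sqrt(1483) < 39.
floor(sqrt(1483)) = 38.

38


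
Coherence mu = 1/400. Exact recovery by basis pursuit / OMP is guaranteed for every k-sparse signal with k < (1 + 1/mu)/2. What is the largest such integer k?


1/mu = 400.
1 + 1/mu = 401.
(1 + 1/mu)/2 = 200.5 is not an integer, so k_max = floor(200.5) = 200.

200


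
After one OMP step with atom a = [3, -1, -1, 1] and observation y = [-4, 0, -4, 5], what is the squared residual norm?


a^T a = 12.
a^T y = -3.
coeff = -3/12 = -1/4.
||r||^2 = 225/4.

225/4


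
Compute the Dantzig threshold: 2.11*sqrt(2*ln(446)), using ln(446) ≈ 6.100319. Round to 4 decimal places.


ln(446) ≈ 6.100319.
2*ln(n) ≈ 12.200638.
sqrt(2*ln(n)) ≈ sqrt(12.200638) ≈ 3.492941.
threshold ≈ 2.11*3.492941 = 7.37010551 ≈ 7.3701.

7.3701


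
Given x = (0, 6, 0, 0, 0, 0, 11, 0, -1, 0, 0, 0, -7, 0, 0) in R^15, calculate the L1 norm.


Non-zero entries: [(1, 6), (6, 11), (8, -1), (12, -7)]
Absolute values: [6, 11, 1, 7]
||x||_1 = sum = 25.

25


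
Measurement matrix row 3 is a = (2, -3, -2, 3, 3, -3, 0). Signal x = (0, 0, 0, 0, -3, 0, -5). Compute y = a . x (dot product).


Non-zero terms: ['3*-3', '0*-5']
Products: [-9, 0]
y = sum = -9.

-9


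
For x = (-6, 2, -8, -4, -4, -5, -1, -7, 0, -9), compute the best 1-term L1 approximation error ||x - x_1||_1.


Sorted |x_i| descending: [9, 8, 7, 6, 5, 4, 4, 2, 1, 0]
Keep top 1: [9]
Tail entries: [8, 7, 6, 5, 4, 4, 2, 1, 0]
L1 error = sum of tail = 37.

37


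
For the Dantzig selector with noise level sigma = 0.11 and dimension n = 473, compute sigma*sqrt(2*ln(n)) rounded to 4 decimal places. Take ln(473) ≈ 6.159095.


ln(473) ≈ 6.159095.
2*ln(n) ≈ 12.31819.
sqrt(2*ln(n)) ≈ sqrt(12.31819) ≈ 3.509728.
threshold ≈ 0.11*3.509728 = 0.38607008 ≈ 0.3861.

0.3861


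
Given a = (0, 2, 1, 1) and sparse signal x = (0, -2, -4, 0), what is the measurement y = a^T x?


Non-zero terms: ['2*-2', '1*-4']
Products: [-4, -4]
y = sum = -8.

-8


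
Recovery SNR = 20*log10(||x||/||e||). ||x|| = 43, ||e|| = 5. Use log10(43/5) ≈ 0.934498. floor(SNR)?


||x||/||e|| = 43/5.
log10(43/5) ≈ 0.934498.
20*log10(||x||/||e||) ≈ 20*0.934498 = 18.68996.
floor(18.68996) = 18.

18


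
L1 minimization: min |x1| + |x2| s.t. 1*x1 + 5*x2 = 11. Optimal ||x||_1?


Axis intercepts:
  x1 = 11, x2 = 0: L1 = 11
  x1 = 0, x2 = 11/5: L1 = 11/5
x* = (0, 11/5)
||x*||_1 = 11/5.

11/5


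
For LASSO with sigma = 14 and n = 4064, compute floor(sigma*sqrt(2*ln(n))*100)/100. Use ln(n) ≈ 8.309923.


ln(4064) ≈ 8.309923.
2*ln(n) ≈ 16.619846.
sqrt(2*ln(n)) ≈ sqrt(16.619846) ≈ 4.076745.
lambda ≈ 14*4.076745 = 57.07443.
floor(lambda*100)/100 = 57.07.

57.07


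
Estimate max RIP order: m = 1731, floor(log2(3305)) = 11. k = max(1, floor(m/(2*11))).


floor(log2(3305)) = 11.
2*11 = 22.
m/(2*floor(log2(n))) = 1731/22 ≈ 78.6818.
floor = 78.
k = max(1, 78) = 78.

78


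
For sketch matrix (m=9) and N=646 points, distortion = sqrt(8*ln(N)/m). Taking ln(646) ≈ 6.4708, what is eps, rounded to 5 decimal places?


ln(646) ≈ 6.4708.
8*ln(N)/m ≈ 8*6.4708/9 ≈ 5.75182222.
eps = sqrt(5.75182222) ≈ 2.3982957 ≈ 2.39830.

2.39830


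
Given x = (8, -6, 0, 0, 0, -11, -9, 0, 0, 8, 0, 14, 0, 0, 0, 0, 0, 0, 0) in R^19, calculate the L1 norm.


Non-zero entries: [(0, 8), (1, -6), (5, -11), (6, -9), (9, 8), (11, 14)]
Absolute values: [8, 6, 11, 9, 8, 14]
||x||_1 = sum = 56.

56


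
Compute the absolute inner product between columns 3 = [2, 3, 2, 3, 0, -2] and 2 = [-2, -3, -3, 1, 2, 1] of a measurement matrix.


Inner product: 2*-2 + 3*-3 + 2*-3 + 3*1 + 0*2 + -2*1
Products: [-4, -9, -6, 3, 0, -2]
Sum = -18.
|dot| = 18.

18


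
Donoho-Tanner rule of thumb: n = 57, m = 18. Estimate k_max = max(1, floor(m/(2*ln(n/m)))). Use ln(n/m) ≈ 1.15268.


n/m = 57/18 = 19/6.
ln(n/m) ≈ 1.15268.
2*ln(n/m) ≈ 2.30536.
m/(2*ln(n/m)) ≈ 18/2.30536 ≈ 7.8079.
floor = 7.
k_max = max(1, 7) = 7.

7


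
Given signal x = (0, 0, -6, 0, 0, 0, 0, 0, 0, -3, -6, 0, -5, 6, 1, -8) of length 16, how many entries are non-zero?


Non-zero positions: [2, 9, 10, 12, 13, 14, 15].
Sparsity = 7.

7


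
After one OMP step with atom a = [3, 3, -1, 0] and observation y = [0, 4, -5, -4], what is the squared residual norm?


a^T a = 19.
a^T y = 17.
coeff = 17/19 = 17/19.
||r||^2 = 794/19.

794/19


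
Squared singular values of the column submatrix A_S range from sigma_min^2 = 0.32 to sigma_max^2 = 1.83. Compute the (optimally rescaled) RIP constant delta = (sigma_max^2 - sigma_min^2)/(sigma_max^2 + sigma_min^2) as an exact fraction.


lambda_max - lambda_min = 1.83 - 0.32 = 1.51.
lambda_max + lambda_min = 1.83 + 0.32 = 2.15.
delta = 1.51/2.15 = 151/215.

151/215


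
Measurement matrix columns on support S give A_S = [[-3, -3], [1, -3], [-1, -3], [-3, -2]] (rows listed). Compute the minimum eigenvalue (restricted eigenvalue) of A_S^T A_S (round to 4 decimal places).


A_S^T A_S = [[20, 15], [15, 31]].
trace = 51.
det = 395.
disc = trace^2 - 4*det = 2601 - 4*395 = 1021.
sqrt(1021) ≈ 31.953091.
lam_min = (51 - sqrt(1021))/2 ≈ (51 - 31.953091)/2 = 9.5234545 ≈ 9.5235.

9.5235


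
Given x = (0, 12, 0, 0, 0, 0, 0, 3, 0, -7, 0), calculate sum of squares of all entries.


Non-zero entries: [(1, 12), (7, 3), (9, -7)]
Squares: [144, 9, 49]
||x||_2^2 = sum = 202.

202


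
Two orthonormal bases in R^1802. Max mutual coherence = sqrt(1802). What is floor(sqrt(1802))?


42^2 = 1764 <= 1802 < 1849 = 43^2, so 42 <= sqrt(1802) < 43.
floor(sqrt(1802)) = 42.

42


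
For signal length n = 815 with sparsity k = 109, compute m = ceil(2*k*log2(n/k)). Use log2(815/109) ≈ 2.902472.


log2(n/k) = log2(815/109) ≈ 2.902472.
2*k*log2(n/k) ≈ 2*109*2.902472 = 632.738896.
m = ceil(632.738896) = 633.

633


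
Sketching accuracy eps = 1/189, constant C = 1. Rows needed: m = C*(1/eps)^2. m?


1/eps = 189.
(1/eps)^2 = 35721.
m = 1*35721 = 35721.

35721


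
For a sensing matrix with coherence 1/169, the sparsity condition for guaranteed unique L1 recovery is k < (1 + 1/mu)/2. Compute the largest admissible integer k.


1/mu = 169.
1 + 1/mu = 170.
(1 + 1/mu)/2 = 85 is an integer and the inequality is strict, so k_max = 85 - 1 = 84.

84


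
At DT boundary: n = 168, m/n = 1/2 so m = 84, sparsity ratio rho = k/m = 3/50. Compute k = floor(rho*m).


m = 1/2*168 = 84.
rho = 3/50.
rho*m = 3/50*84 = 5.04.
k = floor(5.04) = 5.

5


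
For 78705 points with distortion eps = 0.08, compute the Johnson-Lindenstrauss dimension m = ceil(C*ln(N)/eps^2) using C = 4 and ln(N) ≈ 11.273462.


ln(78705) ≈ 11.273462.
eps^2 = 0.08^2 = 0.0064.
C*ln(N)/eps^2 ≈ 4*11.273462/0.0064 ≈ 7045.9137.
m = ceil(7045.9137) = 7046.

7046


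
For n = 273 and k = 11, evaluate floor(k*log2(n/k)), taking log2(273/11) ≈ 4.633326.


log2(n/k) = log2(273/11) ≈ 4.633326.
k*log2(n/k) ≈ 11*4.633326 = 50.966586.
floor(50.966586) = 50.

50


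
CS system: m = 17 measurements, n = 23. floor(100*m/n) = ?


100*m/n = 100*17/23 ≈ 73.913.
floor = 73.

73


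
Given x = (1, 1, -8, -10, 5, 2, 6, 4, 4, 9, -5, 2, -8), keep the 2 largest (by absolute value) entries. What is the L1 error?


Sorted |x_i| descending: [10, 9, 8, 8, 6, 5, 5, 4, 4, 2, 2, 1, 1]
Keep top 2: [10, 9]
Tail entries: [8, 8, 6, 5, 5, 4, 4, 2, 2, 1, 1]
L1 error = sum of tail = 46.

46


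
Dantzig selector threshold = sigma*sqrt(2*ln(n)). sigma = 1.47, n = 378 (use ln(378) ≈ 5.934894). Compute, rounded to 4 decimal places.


ln(378) ≈ 5.934894.
2*ln(n) ≈ 11.869788.
sqrt(2*ln(n)) ≈ sqrt(11.869788) ≈ 3.445256.
threshold ≈ 1.47*3.445256 = 5.06452632 ≈ 5.0645.

5.0645


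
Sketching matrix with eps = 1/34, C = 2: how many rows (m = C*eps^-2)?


1/eps = 34.
(1/eps)^2 = 1156.
m = 2*1156 = 2312.

2312


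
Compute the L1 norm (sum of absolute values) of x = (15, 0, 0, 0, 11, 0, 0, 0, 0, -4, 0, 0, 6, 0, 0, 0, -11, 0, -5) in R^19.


Non-zero entries: [(0, 15), (4, 11), (9, -4), (12, 6), (16, -11), (18, -5)]
Absolute values: [15, 11, 4, 6, 11, 5]
||x||_1 = sum = 52.

52


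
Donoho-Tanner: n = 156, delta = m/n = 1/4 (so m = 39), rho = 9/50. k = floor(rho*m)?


m = 1/4*156 = 39.
rho = 9/50.
rho*m = 9/50*39 = 7.02.
k = floor(7.02) = 7.

7


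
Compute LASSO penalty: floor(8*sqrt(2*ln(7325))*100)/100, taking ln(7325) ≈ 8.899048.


ln(7325) ≈ 8.899048.
2*ln(n) ≈ 17.798096.
sqrt(2*ln(n)) ≈ sqrt(17.798096) ≈ 4.218779.
lambda ≈ 8*4.218779 = 33.750232.
floor(lambda*100)/100 = 33.75.

33.75


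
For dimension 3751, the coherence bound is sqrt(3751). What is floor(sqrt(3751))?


61^2 = 3721 <= 3751 < 3844 = 62^2, so 61 <= sqrt(3751) < 62.
floor(sqrt(3751)) = 61.

61


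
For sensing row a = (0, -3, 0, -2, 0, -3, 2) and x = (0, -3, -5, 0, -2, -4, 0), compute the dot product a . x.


Non-zero terms: ['-3*-3', '0*-5', '0*-2', '-3*-4']
Products: [9, 0, 0, 12]
y = sum = 21.

21


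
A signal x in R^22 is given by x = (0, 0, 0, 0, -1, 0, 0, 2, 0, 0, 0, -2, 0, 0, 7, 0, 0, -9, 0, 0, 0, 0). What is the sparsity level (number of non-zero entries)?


Non-zero positions: [4, 7, 11, 14, 17].
Sparsity = 5.

5


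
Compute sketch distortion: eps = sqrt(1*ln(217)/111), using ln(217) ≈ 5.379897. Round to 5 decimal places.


ln(217) ≈ 5.379897.
1*ln(N)/m ≈ 1*5.379897/111 ≈ 0.04846754.
eps = sqrt(0.04846754) ≈ 0.2201534 ≈ 0.22015.

0.22015


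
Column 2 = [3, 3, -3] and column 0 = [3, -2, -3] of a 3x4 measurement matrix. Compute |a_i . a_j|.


Inner product: 3*3 + 3*-2 + -3*-3
Products: [9, -6, 9]
Sum = 12.
|dot| = 12.

12


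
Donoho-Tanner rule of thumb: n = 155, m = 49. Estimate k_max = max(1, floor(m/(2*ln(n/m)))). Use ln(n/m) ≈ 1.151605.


n/m = 155/49.
ln(n/m) ≈ 1.151605.
2*ln(n/m) ≈ 2.30321.
m/(2*ln(n/m)) ≈ 49/2.30321 ≈ 21.2747.
floor = 21.
k_max = max(1, 21) = 21.

21


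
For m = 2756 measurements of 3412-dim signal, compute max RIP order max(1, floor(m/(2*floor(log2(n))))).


floor(log2(3412)) = 11.
2*11 = 22.
m/(2*floor(log2(n))) = 2756/22 ≈ 125.2727.
floor = 125.
k = max(1, 125) = 125.

125


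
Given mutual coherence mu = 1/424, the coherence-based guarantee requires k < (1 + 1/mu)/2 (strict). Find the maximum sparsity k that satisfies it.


1/mu = 424.
1 + 1/mu = 425.
(1 + 1/mu)/2 = 212.5 is not an integer, so k_max = floor(212.5) = 212.

212


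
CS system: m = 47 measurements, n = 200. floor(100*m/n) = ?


100*m/n = 100*47/200 ≈ 23.5.
floor = 23.

23


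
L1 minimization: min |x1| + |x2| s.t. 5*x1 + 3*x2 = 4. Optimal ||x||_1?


Axis intercepts:
  x1 = 4/5, x2 = 0: L1 = 4/5
  x1 = 0, x2 = 4/3: L1 = 4/3
x* = (4/5, 0)
||x*||_1 = 4/5.

4/5


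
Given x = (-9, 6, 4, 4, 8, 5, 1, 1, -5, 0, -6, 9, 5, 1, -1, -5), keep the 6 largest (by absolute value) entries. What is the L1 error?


Sorted |x_i| descending: [9, 9, 8, 6, 6, 5, 5, 5, 5, 4, 4, 1, 1, 1, 1, 0]
Keep top 6: [9, 9, 8, 6, 6, 5]
Tail entries: [5, 5, 5, 4, 4, 1, 1, 1, 1, 0]
L1 error = sum of tail = 27.

27


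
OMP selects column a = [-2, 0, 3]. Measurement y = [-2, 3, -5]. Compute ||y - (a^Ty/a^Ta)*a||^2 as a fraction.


a^T a = 13.
a^T y = -11.
coeff = -11/13 = -11/13.
||r||^2 = 373/13.

373/13


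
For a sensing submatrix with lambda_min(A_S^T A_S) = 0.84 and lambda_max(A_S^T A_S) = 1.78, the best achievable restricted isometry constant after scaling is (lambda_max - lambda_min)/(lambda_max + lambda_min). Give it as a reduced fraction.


lambda_max - lambda_min = 1.78 - 0.84 = 0.94.
lambda_max + lambda_min = 1.78 + 0.84 = 2.62.
delta = 0.94/2.62 = 94/262 = 47/131.

47/131


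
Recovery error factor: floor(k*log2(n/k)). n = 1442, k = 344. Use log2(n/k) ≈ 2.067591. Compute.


log2(n/k) = log2(1442/344) ≈ 2.067591.
k*log2(n/k) ≈ 344*2.067591 = 711.251304.
floor(711.251304) = 711.

711


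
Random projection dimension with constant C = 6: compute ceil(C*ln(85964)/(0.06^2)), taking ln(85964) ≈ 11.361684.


ln(85964) ≈ 11.361684.
eps^2 = 0.06^2 = 0.0036.
C*ln(N)/eps^2 ≈ 6*11.361684/0.0036 ≈ 18936.14.
m = ceil(18936.14) = 18937.

18937


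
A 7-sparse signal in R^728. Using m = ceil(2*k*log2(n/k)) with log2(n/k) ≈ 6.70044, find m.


log2(n/k) = log2(728/7) ≈ 6.70044.
2*k*log2(n/k) ≈ 2*7*6.70044 = 93.80616.
m = ceil(93.80616) = 94.

94


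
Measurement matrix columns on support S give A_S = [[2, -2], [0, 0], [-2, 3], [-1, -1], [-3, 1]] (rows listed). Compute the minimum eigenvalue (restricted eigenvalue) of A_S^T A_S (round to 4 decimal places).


A_S^T A_S = [[18, -12], [-12, 15]].
trace = 33.
det = 126.
disc = trace^2 - 4*det = 1089 - 4*126 = 585.
sqrt(585) ≈ 24.186773.
lam_min = (33 - sqrt(585))/2 ≈ (33 - 24.186773)/2 = 4.4066135 ≈ 4.4066.

4.4066


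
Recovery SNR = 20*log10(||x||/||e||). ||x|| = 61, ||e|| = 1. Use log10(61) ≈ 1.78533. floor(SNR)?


||x||/||e|| = 61/1 = 61.
log10(61) ≈ 1.78533.
20*log10(||x||/||e||) ≈ 20*1.78533 = 35.7066.
floor(35.7066) = 35.

35


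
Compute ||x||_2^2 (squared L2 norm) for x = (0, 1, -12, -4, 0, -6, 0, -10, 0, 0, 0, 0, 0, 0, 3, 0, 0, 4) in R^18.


Non-zero entries: [(1, 1), (2, -12), (3, -4), (5, -6), (7, -10), (14, 3), (17, 4)]
Squares: [1, 144, 16, 36, 100, 9, 16]
||x||_2^2 = sum = 322.

322


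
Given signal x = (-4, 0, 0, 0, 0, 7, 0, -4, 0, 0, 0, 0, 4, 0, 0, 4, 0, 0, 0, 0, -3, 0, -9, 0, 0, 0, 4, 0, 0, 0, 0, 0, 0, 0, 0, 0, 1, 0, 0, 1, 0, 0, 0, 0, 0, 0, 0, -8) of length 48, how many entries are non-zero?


Non-zero positions: [0, 5, 7, 12, 15, 20, 22, 26, 36, 39, 47].
Sparsity = 11.

11


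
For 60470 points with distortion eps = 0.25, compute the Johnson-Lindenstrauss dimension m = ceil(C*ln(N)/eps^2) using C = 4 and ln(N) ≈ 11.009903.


ln(60470) ≈ 11.009903.
eps^2 = 0.25^2 = 0.0625.
C*ln(N)/eps^2 ≈ 4*11.009903/0.0625 ≈ 704.6338.
m = ceil(704.6338) = 705.

705


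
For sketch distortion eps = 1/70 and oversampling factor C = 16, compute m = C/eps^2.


1/eps = 70.
(1/eps)^2 = 4900.
m = 16*4900 = 78400.

78400


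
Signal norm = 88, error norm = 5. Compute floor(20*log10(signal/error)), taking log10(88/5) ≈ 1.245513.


||x||/||e|| = 88/5.
log10(88/5) ≈ 1.245513.
20*log10(||x||/||e||) ≈ 20*1.245513 = 24.91026.
floor(24.91026) = 24.

24


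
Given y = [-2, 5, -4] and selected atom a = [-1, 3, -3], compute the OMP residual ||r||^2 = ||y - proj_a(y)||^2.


a^T a = 19.
a^T y = 29.
coeff = 29/19 = 29/19.
||r||^2 = 14/19.

14/19


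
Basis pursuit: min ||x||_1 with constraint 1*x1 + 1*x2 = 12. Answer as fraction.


Axis intercepts:
  x1 = 12, x2 = 0: L1 = 12
  x1 = 0, x2 = 12: L1 = 12
x* = (12, 0)
||x*||_1 = 12.

12


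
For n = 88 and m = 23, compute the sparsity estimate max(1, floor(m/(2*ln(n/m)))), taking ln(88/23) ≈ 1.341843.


n/m = 88/23.
ln(n/m) ≈ 1.341843.
2*ln(n/m) ≈ 2.683686.
m/(2*ln(n/m)) ≈ 23/2.683686 ≈ 8.5703.
floor = 8.
k_max = max(1, 8) = 8.

8


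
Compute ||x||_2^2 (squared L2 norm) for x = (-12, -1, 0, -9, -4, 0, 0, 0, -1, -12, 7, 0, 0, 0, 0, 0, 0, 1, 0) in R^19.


Non-zero entries: [(0, -12), (1, -1), (3, -9), (4, -4), (8, -1), (9, -12), (10, 7), (17, 1)]
Squares: [144, 1, 81, 16, 1, 144, 49, 1]
||x||_2^2 = sum = 437.

437


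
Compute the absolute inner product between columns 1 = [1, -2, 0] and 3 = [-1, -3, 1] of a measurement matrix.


Inner product: 1*-1 + -2*-3 + 0*1
Products: [-1, 6, 0]
Sum = 5.
|dot| = 5.

5


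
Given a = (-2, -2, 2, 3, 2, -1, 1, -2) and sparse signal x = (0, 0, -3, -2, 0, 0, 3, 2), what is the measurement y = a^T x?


Non-zero terms: ['2*-3', '3*-2', '1*3', '-2*2']
Products: [-6, -6, 3, -4]
y = sum = -13.

-13


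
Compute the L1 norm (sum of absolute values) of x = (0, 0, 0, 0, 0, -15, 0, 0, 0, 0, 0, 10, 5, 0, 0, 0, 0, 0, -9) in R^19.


Non-zero entries: [(5, -15), (11, 10), (12, 5), (18, -9)]
Absolute values: [15, 10, 5, 9]
||x||_1 = sum = 39.

39


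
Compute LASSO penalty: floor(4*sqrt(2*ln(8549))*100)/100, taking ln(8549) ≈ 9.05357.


ln(8549) ≈ 9.05357.
2*ln(n) ≈ 18.10714.
sqrt(2*ln(n)) ≈ sqrt(18.10714) ≈ 4.255249.
lambda ≈ 4*4.255249 = 17.020996.
floor(lambda*100)/100 = 17.02.

17.02


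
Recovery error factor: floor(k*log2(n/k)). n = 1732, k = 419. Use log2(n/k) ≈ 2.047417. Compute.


log2(n/k) = log2(1732/419) ≈ 2.047417.
k*log2(n/k) ≈ 419*2.047417 = 857.867723.
floor(857.867723) = 857.

857


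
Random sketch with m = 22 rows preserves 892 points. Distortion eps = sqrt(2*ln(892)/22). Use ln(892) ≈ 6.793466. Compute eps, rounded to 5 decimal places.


ln(892) ≈ 6.793466.
2*ln(N)/m ≈ 2*6.793466/22 ≈ 0.61758782.
eps = sqrt(0.61758782) ≈ 0.7858676 ≈ 0.78587.

0.78587


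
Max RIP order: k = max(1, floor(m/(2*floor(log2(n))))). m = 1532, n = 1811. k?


floor(log2(1811)) = 10.
2*10 = 20.
m/(2*floor(log2(n))) = 1532/20 ≈ 76.6.
floor = 76.
k = max(1, 76) = 76.

76


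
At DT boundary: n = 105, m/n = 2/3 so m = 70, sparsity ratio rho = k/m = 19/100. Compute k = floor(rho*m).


m = 2/3*105 = 70.
rho = 19/100.
rho*m = 19/100*70 = 13.3.
k = floor(13.3) = 13.

13


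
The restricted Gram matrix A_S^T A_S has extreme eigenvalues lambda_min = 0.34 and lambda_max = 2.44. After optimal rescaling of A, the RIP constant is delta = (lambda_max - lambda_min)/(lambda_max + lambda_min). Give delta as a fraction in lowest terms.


lambda_max - lambda_min = 2.44 - 0.34 = 2.10.
lambda_max + lambda_min = 2.44 + 0.34 = 2.78.
delta = 2.10/2.78 = 210/278 = 105/139.

105/139


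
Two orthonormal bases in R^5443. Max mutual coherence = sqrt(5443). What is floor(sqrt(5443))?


73^2 = 5329 <= 5443 < 5476 = 74^2, so 73 <= sqrt(5443) < 74.
floor(sqrt(5443)) = 73.

73


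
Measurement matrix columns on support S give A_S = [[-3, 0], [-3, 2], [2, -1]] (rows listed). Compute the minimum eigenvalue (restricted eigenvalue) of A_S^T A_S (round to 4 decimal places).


A_S^T A_S = [[22, -8], [-8, 5]].
trace = 27.
det = 46.
disc = trace^2 - 4*det = 729 - 4*46 = 545.
sqrt(545) ≈ 23.345235.
lam_min = (27 - sqrt(545))/2 ≈ (27 - 23.345235)/2 = 1.8273825 ≈ 1.8274.

1.8274


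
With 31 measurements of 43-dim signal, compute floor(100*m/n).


100*m/n = 100*31/43 ≈ 72.093.
floor = 72.

72


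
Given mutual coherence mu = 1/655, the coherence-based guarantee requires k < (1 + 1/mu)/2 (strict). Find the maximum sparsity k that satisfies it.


1/mu = 655.
1 + 1/mu = 656.
(1 + 1/mu)/2 = 328 is an integer and the inequality is strict, so k_max = 328 - 1 = 327.

327


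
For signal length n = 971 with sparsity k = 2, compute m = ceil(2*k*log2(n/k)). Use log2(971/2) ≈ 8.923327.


log2(n/k) = log2(971/2) ≈ 8.923327.
2*k*log2(n/k) ≈ 2*2*8.923327 = 35.693308.
m = ceil(35.693308) = 36.

36


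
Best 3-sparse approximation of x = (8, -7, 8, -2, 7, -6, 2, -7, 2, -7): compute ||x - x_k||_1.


Sorted |x_i| descending: [8, 8, 7, 7, 7, 7, 6, 2, 2, 2]
Keep top 3: [8, 8, 7]
Tail entries: [7, 7, 7, 6, 2, 2, 2]
L1 error = sum of tail = 33.

33


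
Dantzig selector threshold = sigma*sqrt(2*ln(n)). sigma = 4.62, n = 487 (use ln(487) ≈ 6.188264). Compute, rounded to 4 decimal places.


ln(487) ≈ 6.188264.
2*ln(n) ≈ 12.376528.
sqrt(2*ln(n)) ≈ sqrt(12.376528) ≈ 3.518029.
threshold ≈ 4.62*3.518029 = 16.25329398 ≈ 16.2533.

16.2533


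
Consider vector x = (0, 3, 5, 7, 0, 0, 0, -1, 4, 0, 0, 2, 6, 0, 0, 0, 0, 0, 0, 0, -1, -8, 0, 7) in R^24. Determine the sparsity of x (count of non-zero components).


Non-zero positions: [1, 2, 3, 7, 8, 11, 12, 20, 21, 23].
Sparsity = 10.

10


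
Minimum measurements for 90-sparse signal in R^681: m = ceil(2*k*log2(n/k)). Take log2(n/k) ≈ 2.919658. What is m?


log2(n/k) = log2(681/90) ≈ 2.919658.
2*k*log2(n/k) ≈ 2*90*2.919658 = 525.53844.
m = ceil(525.53844) = 526.

526


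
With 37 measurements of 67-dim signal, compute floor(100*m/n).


100*m/n = 100*37/67 ≈ 55.2239.
floor = 55.

55


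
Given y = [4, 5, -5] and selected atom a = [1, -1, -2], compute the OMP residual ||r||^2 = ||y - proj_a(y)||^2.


a^T a = 6.
a^T y = 9.
coeff = 9/6 = 3/2.
||r||^2 = 105/2.

105/2


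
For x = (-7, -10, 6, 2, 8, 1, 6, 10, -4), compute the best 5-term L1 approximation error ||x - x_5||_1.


Sorted |x_i| descending: [10, 10, 8, 7, 6, 6, 4, 2, 1]
Keep top 5: [10, 10, 8, 7, 6]
Tail entries: [6, 4, 2, 1]
L1 error = sum of tail = 13.

13


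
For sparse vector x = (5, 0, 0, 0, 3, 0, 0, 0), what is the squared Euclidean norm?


Non-zero entries: [(0, 5), (4, 3)]
Squares: [25, 9]
||x||_2^2 = sum = 34.

34


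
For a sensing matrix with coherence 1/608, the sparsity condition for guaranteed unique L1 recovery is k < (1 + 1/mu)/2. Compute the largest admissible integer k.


1/mu = 608.
1 + 1/mu = 609.
(1 + 1/mu)/2 = 304.5 is not an integer, so k_max = floor(304.5) = 304.

304


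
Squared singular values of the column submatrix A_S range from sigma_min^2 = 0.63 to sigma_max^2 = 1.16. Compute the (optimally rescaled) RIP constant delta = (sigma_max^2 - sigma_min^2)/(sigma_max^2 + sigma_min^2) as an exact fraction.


lambda_max - lambda_min = 1.16 - 0.63 = 0.53.
lambda_max + lambda_min = 1.16 + 0.63 = 1.79.
delta = 0.53/1.79 = 53/179.

53/179


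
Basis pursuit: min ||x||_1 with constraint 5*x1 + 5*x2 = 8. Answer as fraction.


Axis intercepts:
  x1 = 8/5, x2 = 0: L1 = 8/5
  x1 = 0, x2 = 8/5: L1 = 8/5
x* = (8/5, 0)
||x*||_1 = 8/5.

8/5


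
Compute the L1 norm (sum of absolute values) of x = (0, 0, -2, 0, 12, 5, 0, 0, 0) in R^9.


Non-zero entries: [(2, -2), (4, 12), (5, 5)]
Absolute values: [2, 12, 5]
||x||_1 = sum = 19.

19


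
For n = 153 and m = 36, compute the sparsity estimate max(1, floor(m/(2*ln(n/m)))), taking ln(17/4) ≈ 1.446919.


n/m = 153/36 = 17/4.
ln(n/m) ≈ 1.446919.
2*ln(n/m) ≈ 2.893838.
m/(2*ln(n/m)) ≈ 36/2.893838 ≈ 12.4402.
floor = 12.
k_max = max(1, 12) = 12.

12


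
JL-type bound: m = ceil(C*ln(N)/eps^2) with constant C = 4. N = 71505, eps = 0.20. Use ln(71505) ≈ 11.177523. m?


ln(71505) ≈ 11.177523.
eps^2 = 0.20^2 = 0.04.
C*ln(N)/eps^2 ≈ 4*11.177523/0.04 ≈ 1117.7523.
m = ceil(1117.7523) = 1118.

1118


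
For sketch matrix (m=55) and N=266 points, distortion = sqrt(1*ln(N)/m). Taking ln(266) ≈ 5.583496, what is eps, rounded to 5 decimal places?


ln(266) ≈ 5.583496.
1*ln(N)/m ≈ 1*5.583496/55 ≈ 0.10151811.
eps = sqrt(0.10151811) ≈ 0.3186191 ≈ 0.31862.

0.31862


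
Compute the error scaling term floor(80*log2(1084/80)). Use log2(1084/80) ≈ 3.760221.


log2(n/k) = log2(1084/80) ≈ 3.760221.
k*log2(n/k) ≈ 80*3.760221 = 300.81768.
floor(300.81768) = 300.

300


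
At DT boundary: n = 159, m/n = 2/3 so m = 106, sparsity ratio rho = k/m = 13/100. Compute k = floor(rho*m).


m = 2/3*159 = 106.
rho = 13/100.
rho*m = 13/100*106 = 13.78.
k = floor(13.78) = 13.

13


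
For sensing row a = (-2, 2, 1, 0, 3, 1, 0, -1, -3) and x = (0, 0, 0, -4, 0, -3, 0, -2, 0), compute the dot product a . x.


Non-zero terms: ['0*-4', '1*-3', '-1*-2']
Products: [0, -3, 2]
y = sum = -1.

-1


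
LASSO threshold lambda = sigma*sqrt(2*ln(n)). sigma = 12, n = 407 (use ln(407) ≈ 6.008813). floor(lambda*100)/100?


ln(407) ≈ 6.008813.
2*ln(n) ≈ 12.017626.
sqrt(2*ln(n)) ≈ sqrt(12.017626) ≈ 3.466645.
lambda ≈ 12*3.466645 = 41.59974.
floor(lambda*100)/100 = 41.59.

41.59


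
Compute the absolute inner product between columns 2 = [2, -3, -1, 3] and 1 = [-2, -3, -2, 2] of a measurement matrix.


Inner product: 2*-2 + -3*-3 + -1*-2 + 3*2
Products: [-4, 9, 2, 6]
Sum = 13.
|dot| = 13.

13


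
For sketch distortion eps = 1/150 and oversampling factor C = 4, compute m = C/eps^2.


1/eps = 150.
(1/eps)^2 = 22500.
m = 4*22500 = 90000.

90000


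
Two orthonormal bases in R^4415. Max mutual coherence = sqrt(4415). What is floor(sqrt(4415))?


66^2 = 4356 <= 4415 < 4489 = 67^2, so 66 <= sqrt(4415) < 67.
floor(sqrt(4415)) = 66.

66


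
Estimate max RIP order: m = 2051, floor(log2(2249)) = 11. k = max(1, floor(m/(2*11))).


floor(log2(2249)) = 11.
2*11 = 22.
m/(2*floor(log2(n))) = 2051/22 ≈ 93.2273.
floor = 93.
k = max(1, 93) = 93.

93


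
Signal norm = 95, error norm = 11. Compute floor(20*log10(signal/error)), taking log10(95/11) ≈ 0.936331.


||x||/||e|| = 95/11.
log10(95/11) ≈ 0.936331.
20*log10(||x||/||e||) ≈ 20*0.936331 = 18.72662.
floor(18.72662) = 18.

18


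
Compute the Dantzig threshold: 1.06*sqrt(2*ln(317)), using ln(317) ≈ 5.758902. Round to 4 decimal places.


ln(317) ≈ 5.758902.
2*ln(n) ≈ 11.517804.
sqrt(2*ln(n)) ≈ sqrt(11.517804) ≈ 3.393789.
threshold ≈ 1.06*3.393789 = 3.59741634 ≈ 3.5974.

3.5974


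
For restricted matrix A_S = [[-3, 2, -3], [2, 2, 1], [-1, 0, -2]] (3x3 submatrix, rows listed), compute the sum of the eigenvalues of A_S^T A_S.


Sum of eigenvalues of A_S^T A_S = trace(A_S^T A_S) = sum of squared column norms of A_S.
A_S^T A_S diagonal: [14, 8, 14].
trace = 14 + 8 + 14 = 36.

36


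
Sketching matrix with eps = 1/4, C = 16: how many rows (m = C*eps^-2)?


1/eps = 4.
(1/eps)^2 = 16.
m = 16*16 = 256.

256


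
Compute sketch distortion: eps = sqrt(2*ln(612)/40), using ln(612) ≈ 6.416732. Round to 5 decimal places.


ln(612) ≈ 6.416732.
2*ln(N)/m ≈ 2*6.416732/40 ≈ 0.3208366.
eps = sqrt(0.3208366) ≈ 0.5664244 ≈ 0.56642.

0.56642


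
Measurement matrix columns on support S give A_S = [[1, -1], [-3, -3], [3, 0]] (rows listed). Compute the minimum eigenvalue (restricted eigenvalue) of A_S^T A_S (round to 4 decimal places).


A_S^T A_S = [[19, 8], [8, 10]].
trace = 29.
det = 126.
disc = trace^2 - 4*det = 841 - 4*126 = 337.
sqrt(337) ≈ 18.357560.
lam_min = (29 - sqrt(337))/2 ≈ (29 - 18.357560)/2 = 5.32122 ≈ 5.3212.

5.3212


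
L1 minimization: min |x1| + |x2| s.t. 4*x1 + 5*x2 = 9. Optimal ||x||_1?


Axis intercepts:
  x1 = 9/4, x2 = 0: L1 = 9/4
  x1 = 0, x2 = 9/5: L1 = 9/5
x* = (0, 9/5)
||x*||_1 = 9/5.

9/5


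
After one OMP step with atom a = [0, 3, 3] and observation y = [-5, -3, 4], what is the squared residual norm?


a^T a = 18.
a^T y = 3.
coeff = 3/18 = 1/6.
||r||^2 = 99/2.

99/2


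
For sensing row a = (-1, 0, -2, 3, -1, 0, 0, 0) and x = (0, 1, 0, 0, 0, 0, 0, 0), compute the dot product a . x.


Non-zero terms: ['0*1']
Products: [0]
y = sum = 0.

0


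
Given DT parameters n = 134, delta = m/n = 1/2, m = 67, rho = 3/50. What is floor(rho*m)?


m = 1/2*134 = 67.
rho = 3/50.
rho*m = 3/50*67 = 4.02.
k = floor(4.02) = 4.

4


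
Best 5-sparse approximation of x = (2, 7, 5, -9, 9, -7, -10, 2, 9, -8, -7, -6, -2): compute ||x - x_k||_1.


Sorted |x_i| descending: [10, 9, 9, 9, 8, 7, 7, 7, 6, 5, 2, 2, 2]
Keep top 5: [10, 9, 9, 9, 8]
Tail entries: [7, 7, 7, 6, 5, 2, 2, 2]
L1 error = sum of tail = 38.

38


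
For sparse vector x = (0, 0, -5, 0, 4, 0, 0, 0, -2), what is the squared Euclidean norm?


Non-zero entries: [(2, -5), (4, 4), (8, -2)]
Squares: [25, 16, 4]
||x||_2^2 = sum = 45.

45


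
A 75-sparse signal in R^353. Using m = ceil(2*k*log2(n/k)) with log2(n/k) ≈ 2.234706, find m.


log2(n/k) = log2(353/75) ≈ 2.234706.
2*k*log2(n/k) ≈ 2*75*2.234706 = 335.2059.
m = ceil(335.2059) = 336.

336


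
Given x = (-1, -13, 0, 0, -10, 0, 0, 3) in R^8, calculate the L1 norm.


Non-zero entries: [(0, -1), (1, -13), (4, -10), (7, 3)]
Absolute values: [1, 13, 10, 3]
||x||_1 = sum = 27.

27


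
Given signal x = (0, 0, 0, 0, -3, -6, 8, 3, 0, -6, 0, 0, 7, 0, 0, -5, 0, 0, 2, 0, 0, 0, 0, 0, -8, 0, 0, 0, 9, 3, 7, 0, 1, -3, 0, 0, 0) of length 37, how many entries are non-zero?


Non-zero positions: [4, 5, 6, 7, 9, 12, 15, 18, 24, 28, 29, 30, 32, 33].
Sparsity = 14.

14


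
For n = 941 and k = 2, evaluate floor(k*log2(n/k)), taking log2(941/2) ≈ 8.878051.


log2(n/k) = log2(941/2) ≈ 8.878051.
k*log2(n/k) ≈ 2*8.878051 = 17.756102.
floor(17.756102) = 17.

17


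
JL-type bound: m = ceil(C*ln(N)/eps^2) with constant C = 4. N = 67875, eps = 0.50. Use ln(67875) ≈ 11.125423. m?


ln(67875) ≈ 11.125423.
eps^2 = 0.50^2 = 0.25.
C*ln(N)/eps^2 ≈ 4*11.125423/0.25 ≈ 178.0068.
m = ceil(178.0068) = 179.

179


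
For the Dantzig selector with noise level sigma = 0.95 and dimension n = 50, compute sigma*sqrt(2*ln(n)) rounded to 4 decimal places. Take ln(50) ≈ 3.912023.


ln(50) ≈ 3.912023.
2*ln(n) ≈ 7.824046.
sqrt(2*ln(n)) ≈ sqrt(7.824046) ≈ 2.79715.
threshold ≈ 0.95*2.79715 = 2.6572925 ≈ 2.6573.

2.6573


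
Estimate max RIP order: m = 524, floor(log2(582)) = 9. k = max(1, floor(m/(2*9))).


floor(log2(582)) = 9.
2*9 = 18.
m/(2*floor(log2(n))) = 524/18 ≈ 29.1111.
floor = 29.
k = max(1, 29) = 29.

29


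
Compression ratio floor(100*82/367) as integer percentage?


100*m/n = 100*82/367 ≈ 22.3433.
floor = 22.

22


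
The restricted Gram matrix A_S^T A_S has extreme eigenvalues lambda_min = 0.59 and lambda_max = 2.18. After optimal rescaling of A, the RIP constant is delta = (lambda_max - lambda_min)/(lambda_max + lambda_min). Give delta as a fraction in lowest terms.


lambda_max - lambda_min = 2.18 - 0.59 = 1.59.
lambda_max + lambda_min = 2.18 + 0.59 = 2.77.
delta = 1.59/2.77 = 159/277.

159/277


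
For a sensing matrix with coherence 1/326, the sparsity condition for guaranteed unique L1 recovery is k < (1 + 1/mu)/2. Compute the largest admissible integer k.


1/mu = 326.
1 + 1/mu = 327.
(1 + 1/mu)/2 = 163.5 is not an integer, so k_max = floor(163.5) = 163.

163


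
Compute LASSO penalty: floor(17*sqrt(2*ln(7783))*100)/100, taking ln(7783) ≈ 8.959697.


ln(7783) ≈ 8.959697.
2*ln(n) ≈ 17.919394.
sqrt(2*ln(n)) ≈ sqrt(17.919394) ≈ 4.233131.
lambda ≈ 17*4.233131 = 71.963227.
floor(lambda*100)/100 = 71.96.

71.96


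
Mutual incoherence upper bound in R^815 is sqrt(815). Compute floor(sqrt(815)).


28^2 = 784 <= 815 < 841 = 29^2, so 28 <= sqrt(815) < 29.
floor(sqrt(815)) = 28.

28


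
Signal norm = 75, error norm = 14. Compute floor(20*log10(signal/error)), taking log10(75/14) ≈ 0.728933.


||x||/||e|| = 75/14.
log10(75/14) ≈ 0.728933.
20*log10(||x||/||e||) ≈ 20*0.728933 = 14.57866.
floor(14.57866) = 14.

14


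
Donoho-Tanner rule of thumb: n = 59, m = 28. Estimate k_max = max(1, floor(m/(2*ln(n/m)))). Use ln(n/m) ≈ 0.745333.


n/m = 59/28.
ln(n/m) ≈ 0.745333.
2*ln(n/m) ≈ 1.490666.
m/(2*ln(n/m)) ≈ 28/1.490666 ≈ 18.7836.
floor = 18.
k_max = max(1, 18) = 18.

18


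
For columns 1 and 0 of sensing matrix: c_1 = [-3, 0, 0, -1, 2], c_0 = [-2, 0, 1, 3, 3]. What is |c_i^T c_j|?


Inner product: -3*-2 + 0*0 + 0*1 + -1*3 + 2*3
Products: [6, 0, 0, -3, 6]
Sum = 9.
|dot| = 9.

9


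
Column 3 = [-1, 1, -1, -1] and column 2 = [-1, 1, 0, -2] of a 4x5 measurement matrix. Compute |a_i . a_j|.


Inner product: -1*-1 + 1*1 + -1*0 + -1*-2
Products: [1, 1, 0, 2]
Sum = 4.
|dot| = 4.

4


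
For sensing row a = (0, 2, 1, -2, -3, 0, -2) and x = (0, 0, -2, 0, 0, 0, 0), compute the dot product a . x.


Non-zero terms: ['1*-2']
Products: [-2]
y = sum = -2.

-2


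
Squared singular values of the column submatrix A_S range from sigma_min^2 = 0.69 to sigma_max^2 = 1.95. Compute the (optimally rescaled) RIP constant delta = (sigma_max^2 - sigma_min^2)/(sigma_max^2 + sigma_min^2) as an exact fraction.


lambda_max - lambda_min = 1.95 - 0.69 = 1.26.
lambda_max + lambda_min = 1.95 + 0.69 = 2.64.
delta = 1.26/2.64 = 126/264 = 21/44.

21/44


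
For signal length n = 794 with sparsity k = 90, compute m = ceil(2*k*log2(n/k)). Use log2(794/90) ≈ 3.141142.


log2(n/k) = log2(794/90) ≈ 3.141142.
2*k*log2(n/k) ≈ 2*90*3.141142 = 565.40556.
m = ceil(565.40556) = 566.

566


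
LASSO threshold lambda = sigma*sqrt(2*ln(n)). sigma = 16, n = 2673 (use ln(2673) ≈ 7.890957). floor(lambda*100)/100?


ln(2673) ≈ 7.890957.
2*ln(n) ≈ 15.781914.
sqrt(2*ln(n)) ≈ sqrt(15.781914) ≈ 3.972646.
lambda ≈ 16*3.972646 = 63.562336.
floor(lambda*100)/100 = 63.56.

63.56


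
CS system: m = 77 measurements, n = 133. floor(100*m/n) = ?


100*m/n = 100*77/133 ≈ 57.8947.
floor = 57.

57


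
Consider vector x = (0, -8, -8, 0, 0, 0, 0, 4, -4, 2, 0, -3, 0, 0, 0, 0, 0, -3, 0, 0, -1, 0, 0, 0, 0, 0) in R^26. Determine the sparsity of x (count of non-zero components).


Non-zero positions: [1, 2, 7, 8, 9, 11, 17, 20].
Sparsity = 8.

8


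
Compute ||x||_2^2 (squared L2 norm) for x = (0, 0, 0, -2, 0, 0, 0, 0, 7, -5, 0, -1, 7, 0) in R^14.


Non-zero entries: [(3, -2), (8, 7), (9, -5), (11, -1), (12, 7)]
Squares: [4, 49, 25, 1, 49]
||x||_2^2 = sum = 128.

128


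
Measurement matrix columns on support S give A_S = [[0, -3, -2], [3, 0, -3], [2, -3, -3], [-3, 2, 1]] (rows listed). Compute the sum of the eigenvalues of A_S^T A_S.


Sum of eigenvalues of A_S^T A_S = trace(A_S^T A_S) = sum of squared column norms of A_S.
A_S^T A_S diagonal: [22, 22, 23].
trace = 22 + 22 + 23 = 67.

67


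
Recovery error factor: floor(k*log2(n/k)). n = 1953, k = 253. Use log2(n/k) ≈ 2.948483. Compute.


log2(n/k) = log2(1953/253) ≈ 2.948483.
k*log2(n/k) ≈ 253*2.948483 = 745.966199.
floor(745.966199) = 745.

745


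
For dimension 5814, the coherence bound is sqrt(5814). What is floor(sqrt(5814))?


76^2 = 5776 <= 5814 < 5929 = 77^2, so 76 <= sqrt(5814) < 77.
floor(sqrt(5814)) = 76.

76


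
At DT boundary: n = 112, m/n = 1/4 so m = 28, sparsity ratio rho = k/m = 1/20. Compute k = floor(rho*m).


m = 1/4*112 = 28.
rho = 1/20.
rho*m = 1/20*28 = 1.4.
k = floor(1.4) = 1.

1


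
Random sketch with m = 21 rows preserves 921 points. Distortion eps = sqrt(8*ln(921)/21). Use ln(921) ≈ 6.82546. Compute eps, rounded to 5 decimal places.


ln(921) ≈ 6.82546.
8*ln(N)/m ≈ 8*6.82546/21 ≈ 2.60017524.
eps = sqrt(2.60017524) ≈ 1.6125059 ≈ 1.61251.

1.61251


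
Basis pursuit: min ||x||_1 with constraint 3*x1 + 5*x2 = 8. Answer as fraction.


Axis intercepts:
  x1 = 8/3, x2 = 0: L1 = 8/3
  x1 = 0, x2 = 8/5: L1 = 8/5
x* = (0, 8/5)
||x*||_1 = 8/5.

8/5


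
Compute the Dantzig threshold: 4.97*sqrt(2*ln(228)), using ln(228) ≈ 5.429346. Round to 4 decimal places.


ln(228) ≈ 5.429346.
2*ln(n) ≈ 10.858692.
sqrt(2*ln(n)) ≈ sqrt(10.858692) ≈ 3.295253.
threshold ≈ 4.97*3.295253 = 16.37740741 ≈ 16.3774.

16.3774


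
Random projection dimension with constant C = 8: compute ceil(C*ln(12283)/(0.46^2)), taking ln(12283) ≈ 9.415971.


ln(12283) ≈ 9.415971.
eps^2 = 0.46^2 = 0.2116.
C*ln(N)/eps^2 ≈ 8*9.415971/0.2116 ≈ 355.9913.
m = ceil(355.9913) = 356.

356


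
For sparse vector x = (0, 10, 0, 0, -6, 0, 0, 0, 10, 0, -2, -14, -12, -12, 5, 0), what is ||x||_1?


Non-zero entries: [(1, 10), (4, -6), (8, 10), (10, -2), (11, -14), (12, -12), (13, -12), (14, 5)]
Absolute values: [10, 6, 10, 2, 14, 12, 12, 5]
||x||_1 = sum = 71.

71
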